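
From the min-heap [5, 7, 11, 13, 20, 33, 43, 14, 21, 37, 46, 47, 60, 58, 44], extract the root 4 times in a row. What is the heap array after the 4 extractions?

[14, 20, 33, 21, 37, 47, 43, 44, 60, 58, 46]

extract-min #1 returns 5:
  remove root 5; move last element 44 to root → [44, 7, 11, 13, 20, 33, 43, 14, 21, 37, 46, 47, 60, 58]
  44 vs smaller child 7 at index 1, swap → [7, 44, 11, 13, 20, 33, 43, 14, 21, 37, 46, 47, 60, 58]
  44 vs smaller child 13 at index 3, swap → [7, 13, 11, 44, 20, 33, 43, 14, 21, 37, 46, 47, 60, 58]
  44 vs smaller child 14 at index 7, swap → [7, 13, 11, 14, 20, 33, 43, 44, 21, 37, 46, 47, 60, 58]
extract-min #2 returns 7:
  remove root 7; move last element 58 to root → [58, 13, 11, 14, 20, 33, 43, 44, 21, 37, 46, 47, 60]
  58 vs smaller child 11 at index 2, swap → [11, 13, 58, 14, 20, 33, 43, 44, 21, 37, 46, 47, 60]
  58 vs smaller child 33 at index 5, swap → [11, 13, 33, 14, 20, 58, 43, 44, 21, 37, 46, 47, 60]
  58 vs smaller child 47 at index 11, swap → [11, 13, 33, 14, 20, 47, 43, 44, 21, 37, 46, 58, 60]
extract-min #3 returns 11:
  remove root 11; move last element 60 to root → [60, 13, 33, 14, 20, 47, 43, 44, 21, 37, 46, 58]
  60 vs smaller child 13 at index 1, swap → [13, 60, 33, 14, 20, 47, 43, 44, 21, 37, 46, 58]
  60 vs smaller child 14 at index 3, swap → [13, 14, 33, 60, 20, 47, 43, 44, 21, 37, 46, 58]
  60 vs smaller child 21 at index 8, swap → [13, 14, 33, 21, 20, 47, 43, 44, 60, 37, 46, 58]
extract-min #4 returns 13:
  remove root 13; move last element 58 to root → [58, 14, 33, 21, 20, 47, 43, 44, 60, 37, 46]
  58 vs smaller child 14 at index 1, swap → [14, 58, 33, 21, 20, 47, 43, 44, 60, 37, 46]
  58 vs smaller child 20 at index 4, swap → [14, 20, 33, 21, 58, 47, 43, 44, 60, 37, 46]
  58 vs smaller child 37 at index 9, swap → [14, 20, 33, 21, 37, 47, 43, 44, 60, 58, 46]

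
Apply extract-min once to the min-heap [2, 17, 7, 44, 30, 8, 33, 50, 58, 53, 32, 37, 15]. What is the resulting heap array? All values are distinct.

remove root 2; move last element 15 to root → [15, 17, 7, 44, 30, 8, 33, 50, 58, 53, 32, 37]
15 vs smaller child 7 at index 2, swap → [7, 17, 15, 44, 30, 8, 33, 50, 58, 53, 32, 37]
15 vs smaller child 8 at index 5, swap → [7, 17, 8, 44, 30, 15, 33, 50, 58, 53, 32, 37]

[7, 17, 8, 44, 30, 15, 33, 50, 58, 53, 32, 37]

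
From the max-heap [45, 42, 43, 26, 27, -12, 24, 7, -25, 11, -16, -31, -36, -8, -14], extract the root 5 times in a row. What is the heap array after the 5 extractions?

[24, 11, -8, 7, -14, -12, -16, -36, -25, -31]

extract-max #1 returns 45:
  remove root 45; move last element -14 to root → [-14, 42, 43, 26, 27, -12, 24, 7, -25, 11, -16, -31, -36, -8]
  -14 vs larger child 43 at index 2, swap → [43, 42, -14, 26, 27, -12, 24, 7, -25, 11, -16, -31, -36, -8]
  -14 vs larger child 24 at index 6, swap → [43, 42, 24, 26, 27, -12, -14, 7, -25, 11, -16, -31, -36, -8]
  -14 vs only child -8 at index 13, swap → [43, 42, 24, 26, 27, -12, -8, 7, -25, 11, -16, -31, -36, -14]
extract-max #2 returns 43:
  remove root 43; move last element -14 to root → [-14, 42, 24, 26, 27, -12, -8, 7, -25, 11, -16, -31, -36]
  -14 vs larger child 42 at index 1, swap → [42, -14, 24, 26, 27, -12, -8, 7, -25, 11, -16, -31, -36]
  -14 vs larger child 27 at index 4, swap → [42, 27, 24, 26, -14, -12, -8, 7, -25, 11, -16, -31, -36]
  -14 vs larger child 11 at index 9, swap → [42, 27, 24, 26, 11, -12, -8, 7, -25, -14, -16, -31, -36]
extract-max #3 returns 42:
  remove root 42; move last element -36 to root → [-36, 27, 24, 26, 11, -12, -8, 7, -25, -14, -16, -31]
  -36 vs larger child 27 at index 1, swap → [27, -36, 24, 26, 11, -12, -8, 7, -25, -14, -16, -31]
  -36 vs larger child 26 at index 3, swap → [27, 26, 24, -36, 11, -12, -8, 7, -25, -14, -16, -31]
  -36 vs larger child 7 at index 7, swap → [27, 26, 24, 7, 11, -12, -8, -36, -25, -14, -16, -31]
extract-max #4 returns 27:
  remove root 27; move last element -31 to root → [-31, 26, 24, 7, 11, -12, -8, -36, -25, -14, -16]
  -31 vs larger child 26 at index 1, swap → [26, -31, 24, 7, 11, -12, -8, -36, -25, -14, -16]
  -31 vs larger child 11 at index 4, swap → [26, 11, 24, 7, -31, -12, -8, -36, -25, -14, -16]
  -31 vs larger child -14 at index 9, swap → [26, 11, 24, 7, -14, -12, -8, -36, -25, -31, -16]
extract-max #5 returns 26:
  remove root 26; move last element -16 to root → [-16, 11, 24, 7, -14, -12, -8, -36, -25, -31]
  -16 vs larger child 24 at index 2, swap → [24, 11, -16, 7, -14, -12, -8, -36, -25, -31]
  -16 vs larger child -8 at index 6, swap → [24, 11, -8, 7, -14, -12, -16, -36, -25, -31]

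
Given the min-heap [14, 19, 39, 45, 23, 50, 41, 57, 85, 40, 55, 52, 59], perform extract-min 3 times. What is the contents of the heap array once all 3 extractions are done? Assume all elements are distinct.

[39, 40, 41, 45, 52, 50, 55, 57, 85, 59]

extract-min #1 returns 14:
  remove root 14; move last element 59 to root → [59, 19, 39, 45, 23, 50, 41, 57, 85, 40, 55, 52]
  59 vs smaller child 19 at index 1, swap → [19, 59, 39, 45, 23, 50, 41, 57, 85, 40, 55, 52]
  59 vs smaller child 23 at index 4, swap → [19, 23, 39, 45, 59, 50, 41, 57, 85, 40, 55, 52]
  59 vs smaller child 40 at index 9, swap → [19, 23, 39, 45, 40, 50, 41, 57, 85, 59, 55, 52]
extract-min #2 returns 19:
  remove root 19; move last element 52 to root → [52, 23, 39, 45, 40, 50, 41, 57, 85, 59, 55]
  52 vs smaller child 23 at index 1, swap → [23, 52, 39, 45, 40, 50, 41, 57, 85, 59, 55]
  52 vs smaller child 40 at index 4, swap → [23, 40, 39, 45, 52, 50, 41, 57, 85, 59, 55]
extract-min #3 returns 23:
  remove root 23; move last element 55 to root → [55, 40, 39, 45, 52, 50, 41, 57, 85, 59]
  55 vs smaller child 39 at index 2, swap → [39, 40, 55, 45, 52, 50, 41, 57, 85, 59]
  55 vs smaller child 41 at index 6, swap → [39, 40, 41, 45, 52, 50, 55, 57, 85, 59]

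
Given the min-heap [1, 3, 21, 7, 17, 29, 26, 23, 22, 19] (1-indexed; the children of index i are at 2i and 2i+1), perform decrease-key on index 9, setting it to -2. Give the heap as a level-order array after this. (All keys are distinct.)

set index 9 from 22 to -2 → [1, 3, 21, 7, 17, 29, 26, 23, -2, 19]
-2 < parent 7 at index 4, swap → [1, 3, 21, -2, 17, 29, 26, 23, 7, 19]
-2 < parent 3 at index 2, swap → [1, -2, 21, 3, 17, 29, 26, 23, 7, 19]
-2 < parent 1 at index 1, swap → [-2, 1, 21, 3, 17, 29, 26, 23, 7, 19]

[-2, 1, 21, 3, 17, 29, 26, 23, 7, 19]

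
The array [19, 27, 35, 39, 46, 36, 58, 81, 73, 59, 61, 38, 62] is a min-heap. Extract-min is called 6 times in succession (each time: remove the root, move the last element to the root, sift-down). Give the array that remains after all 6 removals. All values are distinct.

[46, 62, 58, 81, 73, 61, 59]

extract-min #1 returns 19:
  remove root 19; move last element 62 to root → [62, 27, 35, 39, 46, 36, 58, 81, 73, 59, 61, 38]
  62 vs smaller child 27 at index 1, swap → [27, 62, 35, 39, 46, 36, 58, 81, 73, 59, 61, 38]
  62 vs smaller child 39 at index 3, swap → [27, 39, 35, 62, 46, 36, 58, 81, 73, 59, 61, 38]
extract-min #2 returns 27:
  remove root 27; move last element 38 to root → [38, 39, 35, 62, 46, 36, 58, 81, 73, 59, 61]
  38 vs smaller child 35 at index 2, swap → [35, 39, 38, 62, 46, 36, 58, 81, 73, 59, 61]
  38 vs smaller child 36 at index 5, swap → [35, 39, 36, 62, 46, 38, 58, 81, 73, 59, 61]
extract-min #3 returns 35:
  remove root 35; move last element 61 to root → [61, 39, 36, 62, 46, 38, 58, 81, 73, 59]
  61 vs smaller child 36 at index 2, swap → [36, 39, 61, 62, 46, 38, 58, 81, 73, 59]
  61 vs smaller child 38 at index 5, swap → [36, 39, 38, 62, 46, 61, 58, 81, 73, 59]
extract-min #4 returns 36:
  remove root 36; move last element 59 to root → [59, 39, 38, 62, 46, 61, 58, 81, 73]
  59 vs smaller child 38 at index 2, swap → [38, 39, 59, 62, 46, 61, 58, 81, 73]
  59 vs smaller child 58 at index 6, swap → [38, 39, 58, 62, 46, 61, 59, 81, 73]
extract-min #5 returns 38:
  remove root 38; move last element 73 to root → [73, 39, 58, 62, 46, 61, 59, 81]
  73 vs smaller child 39 at index 1, swap → [39, 73, 58, 62, 46, 61, 59, 81]
  73 vs smaller child 46 at index 4, swap → [39, 46, 58, 62, 73, 61, 59, 81]
extract-min #6 returns 39:
  remove root 39; move last element 81 to root → [81, 46, 58, 62, 73, 61, 59]
  81 vs smaller child 46 at index 1, swap → [46, 81, 58, 62, 73, 61, 59]
  81 vs smaller child 62 at index 3, swap → [46, 62, 58, 81, 73, 61, 59]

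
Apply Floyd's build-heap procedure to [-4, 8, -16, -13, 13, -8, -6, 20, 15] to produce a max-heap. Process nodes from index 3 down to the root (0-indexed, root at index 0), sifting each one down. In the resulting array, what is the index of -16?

6

sift down from index 3:
  -13 vs larger child 20 at index 7, swap → [-4, 8, -16, 20, 13, -8, -6, -13, 15]
sift down from index 2:
  -16 vs larger child -6 at index 6, swap → [-4, 8, -6, 20, 13, -8, -16, -13, 15]
sift down from index 1:
  8 vs larger child 20 at index 3, swap → [-4, 20, -6, 8, 13, -8, -16, -13, 15]
  8 vs larger child 15 at index 8, swap → [-4, 20, -6, 15, 13, -8, -16, -13, 8]
sift down from index 0:
  -4 vs larger child 20 at index 1, swap → [20, -4, -6, 15, 13, -8, -16, -13, 8]
  -4 vs larger child 15 at index 3, swap → [20, 15, -6, -4, 13, -8, -16, -13, 8]
  -4 vs larger child 8 at index 8, swap → [20, 15, -6, 8, 13, -8, -16, -13, -4]
resulting array: [20, 15, -6, 8, 13, -8, -16, -13, -4]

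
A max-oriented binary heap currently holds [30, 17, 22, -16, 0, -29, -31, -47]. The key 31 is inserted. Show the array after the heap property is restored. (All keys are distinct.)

append 31 at index 8 → [30, 17, 22, -16, 0, -29, -31, -47, 31]
31 > parent -16 at index 3, swap → [30, 17, 22, 31, 0, -29, -31, -47, -16]
31 > parent 17 at index 1, swap → [30, 31, 22, 17, 0, -29, -31, -47, -16]
31 > parent 30 at index 0, swap → [31, 30, 22, 17, 0, -29, -31, -47, -16]

[31, 30, 22, 17, 0, -29, -31, -47, -16]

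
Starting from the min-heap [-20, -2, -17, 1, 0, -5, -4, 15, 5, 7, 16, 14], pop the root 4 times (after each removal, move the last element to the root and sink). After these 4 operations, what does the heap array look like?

[-2, 0, 7, 1, 5, 14, 16, 15]

extract-min #1 returns -20:
  remove root -20; move last element 14 to root → [14, -2, -17, 1, 0, -5, -4, 15, 5, 7, 16]
  14 vs smaller child -17 at index 2, swap → [-17, -2, 14, 1, 0, -5, -4, 15, 5, 7, 16]
  14 vs smaller child -5 at index 5, swap → [-17, -2, -5, 1, 0, 14, -4, 15, 5, 7, 16]
extract-min #2 returns -17:
  remove root -17; move last element 16 to root → [16, -2, -5, 1, 0, 14, -4, 15, 5, 7]
  16 vs smaller child -5 at index 2, swap → [-5, -2, 16, 1, 0, 14, -4, 15, 5, 7]
  16 vs smaller child -4 at index 6, swap → [-5, -2, -4, 1, 0, 14, 16, 15, 5, 7]
extract-min #3 returns -5:
  remove root -5; move last element 7 to root → [7, -2, -4, 1, 0, 14, 16, 15, 5]
  7 vs smaller child -4 at index 2, swap → [-4, -2, 7, 1, 0, 14, 16, 15, 5]
extract-min #4 returns -4:
  remove root -4; move last element 5 to root → [5, -2, 7, 1, 0, 14, 16, 15]
  5 vs smaller child -2 at index 1, swap → [-2, 5, 7, 1, 0, 14, 16, 15]
  5 vs smaller child 0 at index 4, swap → [-2, 0, 7, 1, 5, 14, 16, 15]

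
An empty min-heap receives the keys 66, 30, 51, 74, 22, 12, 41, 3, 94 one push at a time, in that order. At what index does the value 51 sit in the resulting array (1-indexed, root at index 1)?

6

Insert 66:
  append 66 at index 1 → [66] (no swap needed)
Insert 30:
  append 30 at index 2 → [66, 30]
  30 < parent 66 at index 1, swap → [30, 66]
Insert 51:
  append 51 at index 3 → [30, 66, 51] (no swap needed)
Insert 74:
  append 74 at index 4 → [30, 66, 51, 74] (no swap needed)
Insert 22:
  append 22 at index 5 → [30, 66, 51, 74, 22]
  22 < parent 66 at index 2, swap → [30, 22, 51, 74, 66]
  22 < parent 30 at index 1, swap → [22, 30, 51, 74, 66]
Insert 12:
  append 12 at index 6 → [22, 30, 51, 74, 66, 12]
  12 < parent 51 at index 3, swap → [22, 30, 12, 74, 66, 51]
  12 < parent 22 at index 1, swap → [12, 30, 22, 74, 66, 51]
Insert 41:
  append 41 at index 7 → [12, 30, 22, 74, 66, 51, 41] (no swap needed)
Insert 3:
  append 3 at index 8 → [12, 30, 22, 74, 66, 51, 41, 3]
  3 < parent 74 at index 4, swap → [12, 30, 22, 3, 66, 51, 41, 74]
  3 < parent 30 at index 2, swap → [12, 3, 22, 30, 66, 51, 41, 74]
  3 < parent 12 at index 1, swap → [3, 12, 22, 30, 66, 51, 41, 74]
Insert 94:
  append 94 at index 9 → [3, 12, 22, 30, 66, 51, 41, 74, 94] (no swap needed)
resulting array: [3, 12, 22, 30, 66, 51, 41, 74, 94]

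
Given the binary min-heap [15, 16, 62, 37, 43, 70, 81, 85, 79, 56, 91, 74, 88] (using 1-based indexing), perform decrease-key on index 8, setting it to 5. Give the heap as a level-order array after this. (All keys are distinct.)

[5, 15, 62, 16, 43, 70, 81, 37, 79, 56, 91, 74, 88]

set index 8 from 85 to 5 → [15, 16, 62, 37, 43, 70, 81, 5, 79, 56, 91, 74, 88]
5 < parent 37 at index 4, swap → [15, 16, 62, 5, 43, 70, 81, 37, 79, 56, 91, 74, 88]
5 < parent 16 at index 2, swap → [15, 5, 62, 16, 43, 70, 81, 37, 79, 56, 91, 74, 88]
5 < parent 15 at index 1, swap → [5, 15, 62, 16, 43, 70, 81, 37, 79, 56, 91, 74, 88]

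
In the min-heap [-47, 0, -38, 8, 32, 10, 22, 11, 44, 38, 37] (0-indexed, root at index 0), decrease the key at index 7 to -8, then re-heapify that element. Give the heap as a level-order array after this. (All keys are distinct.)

[-47, -8, -38, 0, 32, 10, 22, 8, 44, 38, 37]

set index 7 from 11 to -8 → [-47, 0, -38, 8, 32, 10, 22, -8, 44, 38, 37]
-8 < parent 8 at index 3, swap → [-47, 0, -38, -8, 32, 10, 22, 8, 44, 38, 37]
-8 < parent 0 at index 1, swap → [-47, -8, -38, 0, 32, 10, 22, 8, 44, 38, 37]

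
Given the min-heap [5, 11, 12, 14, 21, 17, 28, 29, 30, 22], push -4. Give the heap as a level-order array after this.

append -4 at index 10 → [5, 11, 12, 14, 21, 17, 28, 29, 30, 22, -4]
-4 < parent 21 at index 4, swap → [5, 11, 12, 14, -4, 17, 28, 29, 30, 22, 21]
-4 < parent 11 at index 1, swap → [5, -4, 12, 14, 11, 17, 28, 29, 30, 22, 21]
-4 < parent 5 at index 0, swap → [-4, 5, 12, 14, 11, 17, 28, 29, 30, 22, 21]

[-4, 5, 12, 14, 11, 17, 28, 29, 30, 22, 21]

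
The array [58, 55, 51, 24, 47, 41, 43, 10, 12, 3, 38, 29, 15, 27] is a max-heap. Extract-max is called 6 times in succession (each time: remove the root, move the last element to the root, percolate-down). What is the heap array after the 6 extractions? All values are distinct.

[38, 29, 27, 24, 12, 3, 15, 10]

extract-max #1 returns 58:
  remove root 58; move last element 27 to root → [27, 55, 51, 24, 47, 41, 43, 10, 12, 3, 38, 29, 15]
  27 vs larger child 55 at index 1, swap → [55, 27, 51, 24, 47, 41, 43, 10, 12, 3, 38, 29, 15]
  27 vs larger child 47 at index 4, swap → [55, 47, 51, 24, 27, 41, 43, 10, 12, 3, 38, 29, 15]
  27 vs larger child 38 at index 10, swap → [55, 47, 51, 24, 38, 41, 43, 10, 12, 3, 27, 29, 15]
extract-max #2 returns 55:
  remove root 55; move last element 15 to root → [15, 47, 51, 24, 38, 41, 43, 10, 12, 3, 27, 29]
  15 vs larger child 51 at index 2, swap → [51, 47, 15, 24, 38, 41, 43, 10, 12, 3, 27, 29]
  15 vs larger child 43 at index 6, swap → [51, 47, 43, 24, 38, 41, 15, 10, 12, 3, 27, 29]
extract-max #3 returns 51:
  remove root 51; move last element 29 to root → [29, 47, 43, 24, 38, 41, 15, 10, 12, 3, 27]
  29 vs larger child 47 at index 1, swap → [47, 29, 43, 24, 38, 41, 15, 10, 12, 3, 27]
  29 vs larger child 38 at index 4, swap → [47, 38, 43, 24, 29, 41, 15, 10, 12, 3, 27]
extract-max #4 returns 47:
  remove root 47; move last element 27 to root → [27, 38, 43, 24, 29, 41, 15, 10, 12, 3]
  27 vs larger child 43 at index 2, swap → [43, 38, 27, 24, 29, 41, 15, 10, 12, 3]
  27 vs larger child 41 at index 5, swap → [43, 38, 41, 24, 29, 27, 15, 10, 12, 3]
extract-max #5 returns 43:
  remove root 43; move last element 3 to root → [3, 38, 41, 24, 29, 27, 15, 10, 12]
  3 vs larger child 41 at index 2, swap → [41, 38, 3, 24, 29, 27, 15, 10, 12]
  3 vs larger child 27 at index 5, swap → [41, 38, 27, 24, 29, 3, 15, 10, 12]
extract-max #6 returns 41:
  remove root 41; move last element 12 to root → [12, 38, 27, 24, 29, 3, 15, 10]
  12 vs larger child 38 at index 1, swap → [38, 12, 27, 24, 29, 3, 15, 10]
  12 vs larger child 29 at index 4, swap → [38, 29, 27, 24, 12, 3, 15, 10]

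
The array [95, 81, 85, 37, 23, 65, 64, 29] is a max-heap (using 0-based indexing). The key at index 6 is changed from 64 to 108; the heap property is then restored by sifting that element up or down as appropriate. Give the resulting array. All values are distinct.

[108, 81, 95, 37, 23, 65, 85, 29]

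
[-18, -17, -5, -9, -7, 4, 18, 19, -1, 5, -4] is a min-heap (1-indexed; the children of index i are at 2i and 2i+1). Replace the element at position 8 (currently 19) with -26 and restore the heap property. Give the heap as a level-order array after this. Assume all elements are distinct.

set index 8 from 19 to -26 → [-18, -17, -5, -9, -7, 4, 18, -26, -1, 5, -4]
-26 < parent -9 at index 4, swap → [-18, -17, -5, -26, -7, 4, 18, -9, -1, 5, -4]
-26 < parent -17 at index 2, swap → [-18, -26, -5, -17, -7, 4, 18, -9, -1, 5, -4]
-26 < parent -18 at index 1, swap → [-26, -18, -5, -17, -7, 4, 18, -9, -1, 5, -4]

[-26, -18, -5, -17, -7, 4, 18, -9, -1, 5, -4]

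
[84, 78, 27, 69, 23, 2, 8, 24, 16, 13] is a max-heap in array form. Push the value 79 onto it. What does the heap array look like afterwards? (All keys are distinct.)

[84, 79, 27, 69, 78, 2, 8, 24, 16, 13, 23]

append 79 at index 10 → [84, 78, 27, 69, 23, 2, 8, 24, 16, 13, 79]
79 > parent 23 at index 4, swap → [84, 78, 27, 69, 79, 2, 8, 24, 16, 13, 23]
79 > parent 78 at index 1, swap → [84, 79, 27, 69, 78, 2, 8, 24, 16, 13, 23]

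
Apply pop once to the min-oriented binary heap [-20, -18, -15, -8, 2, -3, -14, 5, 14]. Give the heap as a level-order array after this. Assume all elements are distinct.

remove root -20; move last element 14 to root → [14, -18, -15, -8, 2, -3, -14, 5]
14 vs smaller child -18 at index 1, swap → [-18, 14, -15, -8, 2, -3, -14, 5]
14 vs smaller child -8 at index 3, swap → [-18, -8, -15, 14, 2, -3, -14, 5]
14 vs only child 5 at index 7, swap → [-18, -8, -15, 5, 2, -3, -14, 14]

[-18, -8, -15, 5, 2, -3, -14, 14]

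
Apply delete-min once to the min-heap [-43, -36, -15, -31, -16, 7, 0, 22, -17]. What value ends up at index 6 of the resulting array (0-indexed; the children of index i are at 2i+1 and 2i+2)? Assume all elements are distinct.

0

remove root -43; move last element -17 to root → [-17, -36, -15, -31, -16, 7, 0, 22]
-17 vs smaller child -36 at index 1, swap → [-36, -17, -15, -31, -16, 7, 0, 22]
-17 vs smaller child -31 at index 3, swap → [-36, -31, -15, -17, -16, 7, 0, 22]
resulting array: [-36, -31, -15, -17, -16, 7, 0, 22]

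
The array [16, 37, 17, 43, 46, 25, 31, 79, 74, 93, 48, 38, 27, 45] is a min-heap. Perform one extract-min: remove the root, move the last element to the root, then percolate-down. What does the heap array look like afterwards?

remove root 16; move last element 45 to root → [45, 37, 17, 43, 46, 25, 31, 79, 74, 93, 48, 38, 27]
45 vs smaller child 17 at index 2, swap → [17, 37, 45, 43, 46, 25, 31, 79, 74, 93, 48, 38, 27]
45 vs smaller child 25 at index 5, swap → [17, 37, 25, 43, 46, 45, 31, 79, 74, 93, 48, 38, 27]
45 vs smaller child 27 at index 12, swap → [17, 37, 25, 43, 46, 27, 31, 79, 74, 93, 48, 38, 45]

[17, 37, 25, 43, 46, 27, 31, 79, 74, 93, 48, 38, 45]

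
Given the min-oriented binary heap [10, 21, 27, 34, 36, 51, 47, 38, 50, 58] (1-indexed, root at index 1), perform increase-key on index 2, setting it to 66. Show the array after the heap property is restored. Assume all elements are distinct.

set index 2 from 21 to 66 → [10, 66, 27, 34, 36, 51, 47, 38, 50, 58]
66 vs smaller child 34 at index 4, swap → [10, 34, 27, 66, 36, 51, 47, 38, 50, 58]
66 vs smaller child 38 at index 8, swap → [10, 34, 27, 38, 36, 51, 47, 66, 50, 58]

[10, 34, 27, 38, 36, 51, 47, 66, 50, 58]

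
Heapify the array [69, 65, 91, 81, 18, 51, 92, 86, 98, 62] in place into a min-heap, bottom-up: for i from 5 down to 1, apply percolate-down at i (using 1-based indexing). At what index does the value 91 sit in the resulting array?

sift down from index 5: already satisfies heap property
sift down from index 4: already satisfies heap property
sift down from index 3:
  91 vs smaller child 51 at index 6, swap → [69, 65, 51, 81, 18, 91, 92, 86, 98, 62]
sift down from index 2:
  65 vs smaller child 18 at index 5, swap → [69, 18, 51, 81, 65, 91, 92, 86, 98, 62]
  65 vs only child 62 at index 10, swap → [69, 18, 51, 81, 62, 91, 92, 86, 98, 65]
sift down from index 1:
  69 vs smaller child 18 at index 2, swap → [18, 69, 51, 81, 62, 91, 92, 86, 98, 65]
  69 vs smaller child 62 at index 5, swap → [18, 62, 51, 81, 69, 91, 92, 86, 98, 65]
  69 vs only child 65 at index 10, swap → [18, 62, 51, 81, 65, 91, 92, 86, 98, 69]
resulting array: [18, 62, 51, 81, 65, 91, 92, 86, 98, 69]

6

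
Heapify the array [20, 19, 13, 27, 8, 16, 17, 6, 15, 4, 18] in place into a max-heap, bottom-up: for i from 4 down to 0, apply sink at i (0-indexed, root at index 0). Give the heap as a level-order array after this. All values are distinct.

[27, 20, 17, 19, 18, 16, 13, 6, 15, 4, 8]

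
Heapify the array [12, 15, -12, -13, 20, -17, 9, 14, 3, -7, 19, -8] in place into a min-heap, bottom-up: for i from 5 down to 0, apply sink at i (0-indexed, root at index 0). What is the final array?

[-17, -13, -12, 3, -7, -8, 9, 14, 15, 20, 19, 12]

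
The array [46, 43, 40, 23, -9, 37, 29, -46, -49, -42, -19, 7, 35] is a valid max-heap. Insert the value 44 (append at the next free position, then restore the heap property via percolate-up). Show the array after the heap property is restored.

append 44 at index 13 → [46, 43, 40, 23, -9, 37, 29, -46, -49, -42, -19, 7, 35, 44]
44 > parent 29 at index 6, swap → [46, 43, 40, 23, -9, 37, 44, -46, -49, -42, -19, 7, 35, 29]
44 > parent 40 at index 2, swap → [46, 43, 44, 23, -9, 37, 40, -46, -49, -42, -19, 7, 35, 29]

[46, 43, 44, 23, -9, 37, 40, -46, -49, -42, -19, 7, 35, 29]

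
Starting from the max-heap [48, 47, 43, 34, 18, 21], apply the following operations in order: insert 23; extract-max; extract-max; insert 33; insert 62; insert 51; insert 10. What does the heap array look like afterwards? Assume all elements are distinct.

insert 23:
  append 23 at index 6 → [48, 47, 43, 34, 18, 21, 23] (no swap needed)
extract-max → returns 48:
  remove root 48; move last element 23 to root → [23, 47, 43, 34, 18, 21]
  23 vs larger child 47 at index 1, swap → [47, 23, 43, 34, 18, 21]
  23 vs larger child 34 at index 3, swap → [47, 34, 43, 23, 18, 21]
extract-max → returns 47:
  remove root 47; move last element 21 to root → [21, 34, 43, 23, 18]
  21 vs larger child 43 at index 2, swap → [43, 34, 21, 23, 18]
insert 33:
  append 33 at index 5 → [43, 34, 21, 23, 18, 33]
  33 > parent 21 at index 2, swap → [43, 34, 33, 23, 18, 21]
insert 62:
  append 62 at index 6 → [43, 34, 33, 23, 18, 21, 62]
  62 > parent 33 at index 2, swap → [43, 34, 62, 23, 18, 21, 33]
  62 > parent 43 at index 0, swap → [62, 34, 43, 23, 18, 21, 33]
insert 51:
  append 51 at index 7 → [62, 34, 43, 23, 18, 21, 33, 51]
  51 > parent 23 at index 3, swap → [62, 34, 43, 51, 18, 21, 33, 23]
  51 > parent 34 at index 1, swap → [62, 51, 43, 34, 18, 21, 33, 23]
insert 10:
  append 10 at index 8 → [62, 51, 43, 34, 18, 21, 33, 23, 10] (no swap needed)

[62, 51, 43, 34, 18, 21, 33, 23, 10]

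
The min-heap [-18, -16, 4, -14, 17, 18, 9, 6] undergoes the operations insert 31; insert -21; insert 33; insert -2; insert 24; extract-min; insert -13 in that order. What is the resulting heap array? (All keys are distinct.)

[-18, -16, -13, -14, 17, -2, 9, 6, 31, 24, 33, 18, 4]

insert 31:
  append 31 at index 8 → [-18, -16, 4, -14, 17, 18, 9, 6, 31] (no swap needed)
insert -21:
  append -21 at index 9 → [-18, -16, 4, -14, 17, 18, 9, 6, 31, -21]
  -21 < parent 17 at index 4, swap → [-18, -16, 4, -14, -21, 18, 9, 6, 31, 17]
  -21 < parent -16 at index 1, swap → [-18, -21, 4, -14, -16, 18, 9, 6, 31, 17]
  -21 < parent -18 at index 0, swap → [-21, -18, 4, -14, -16, 18, 9, 6, 31, 17]
insert 33:
  append 33 at index 10 → [-21, -18, 4, -14, -16, 18, 9, 6, 31, 17, 33] (no swap needed)
insert -2:
  append -2 at index 11 → [-21, -18, 4, -14, -16, 18, 9, 6, 31, 17, 33, -2]
  -2 < parent 18 at index 5, swap → [-21, -18, 4, -14, -16, -2, 9, 6, 31, 17, 33, 18]
  -2 < parent 4 at index 2, swap → [-21, -18, -2, -14, -16, 4, 9, 6, 31, 17, 33, 18]
insert 24:
  append 24 at index 12 → [-21, -18, -2, -14, -16, 4, 9, 6, 31, 17, 33, 18, 24] (no swap needed)
extract-min → returns -21:
  remove root -21; move last element 24 to root → [24, -18, -2, -14, -16, 4, 9, 6, 31, 17, 33, 18]
  24 vs smaller child -18 at index 1, swap → [-18, 24, -2, -14, -16, 4, 9, 6, 31, 17, 33, 18]
  24 vs smaller child -16 at index 4, swap → [-18, -16, -2, -14, 24, 4, 9, 6, 31, 17, 33, 18]
  24 vs smaller child 17 at index 9, swap → [-18, -16, -2, -14, 17, 4, 9, 6, 31, 24, 33, 18]
insert -13:
  append -13 at index 12 → [-18, -16, -2, -14, 17, 4, 9, 6, 31, 24, 33, 18, -13]
  -13 < parent 4 at index 5, swap → [-18, -16, -2, -14, 17, -13, 9, 6, 31, 24, 33, 18, 4]
  -13 < parent -2 at index 2, swap → [-18, -16, -13, -14, 17, -2, 9, 6, 31, 24, 33, 18, 4]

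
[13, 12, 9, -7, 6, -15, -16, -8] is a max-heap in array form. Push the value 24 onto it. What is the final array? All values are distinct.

[24, 13, 9, 12, 6, -15, -16, -8, -7]

append 24 at index 8 → [13, 12, 9, -7, 6, -15, -16, -8, 24]
24 > parent -7 at index 3, swap → [13, 12, 9, 24, 6, -15, -16, -8, -7]
24 > parent 12 at index 1, swap → [13, 24, 9, 12, 6, -15, -16, -8, -7]
24 > parent 13 at index 0, swap → [24, 13, 9, 12, 6, -15, -16, -8, -7]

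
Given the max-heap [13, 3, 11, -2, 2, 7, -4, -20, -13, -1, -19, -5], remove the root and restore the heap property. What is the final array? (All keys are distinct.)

remove root 13; move last element -5 to root → [-5, 3, 11, -2, 2, 7, -4, -20, -13, -1, -19]
-5 vs larger child 11 at index 2, swap → [11, 3, -5, -2, 2, 7, -4, -20, -13, -1, -19]
-5 vs larger child 7 at index 5, swap → [11, 3, 7, -2, 2, -5, -4, -20, -13, -1, -19]

[11, 3, 7, -2, 2, -5, -4, -20, -13, -1, -19]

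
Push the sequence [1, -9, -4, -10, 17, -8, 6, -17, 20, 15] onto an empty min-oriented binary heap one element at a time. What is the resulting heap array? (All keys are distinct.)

Insert 1:
  append 1 at index 0 → [1] (no swap needed)
Insert -9:
  append -9 at index 1 → [1, -9]
  -9 < parent 1 at index 0, swap → [-9, 1]
Insert -4:
  append -4 at index 2 → [-9, 1, -4] (no swap needed)
Insert -10:
  append -10 at index 3 → [-9, 1, -4, -10]
  -10 < parent 1 at index 1, swap → [-9, -10, -4, 1]
  -10 < parent -9 at index 0, swap → [-10, -9, -4, 1]
Insert 17:
  append 17 at index 4 → [-10, -9, -4, 1, 17] (no swap needed)
Insert -8:
  append -8 at index 5 → [-10, -9, -4, 1, 17, -8]
  -8 < parent -4 at index 2, swap → [-10, -9, -8, 1, 17, -4]
Insert 6:
  append 6 at index 6 → [-10, -9, -8, 1, 17, -4, 6] (no swap needed)
Insert -17:
  append -17 at index 7 → [-10, -9, -8, 1, 17, -4, 6, -17]
  -17 < parent 1 at index 3, swap → [-10, -9, -8, -17, 17, -4, 6, 1]
  -17 < parent -9 at index 1, swap → [-10, -17, -8, -9, 17, -4, 6, 1]
  -17 < parent -10 at index 0, swap → [-17, -10, -8, -9, 17, -4, 6, 1]
Insert 20:
  append 20 at index 8 → [-17, -10, -8, -9, 17, -4, 6, 1, 20] (no swap needed)
Insert 15:
  append 15 at index 9 → [-17, -10, -8, -9, 17, -4, 6, 1, 20, 15]
  15 < parent 17 at index 4, swap → [-17, -10, -8, -9, 15, -4, 6, 1, 20, 17]

[-17, -10, -8, -9, 15, -4, 6, 1, 20, 17]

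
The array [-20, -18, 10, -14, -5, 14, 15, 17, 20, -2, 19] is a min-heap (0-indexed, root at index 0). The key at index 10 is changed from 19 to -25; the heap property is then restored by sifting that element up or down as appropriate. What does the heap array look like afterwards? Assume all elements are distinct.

[-25, -20, 10, -14, -18, 14, 15, 17, 20, -2, -5]

set index 10 from 19 to -25 → [-20, -18, 10, -14, -5, 14, 15, 17, 20, -2, -25]
-25 < parent -5 at index 4, swap → [-20, -18, 10, -14, -25, 14, 15, 17, 20, -2, -5]
-25 < parent -18 at index 1, swap → [-20, -25, 10, -14, -18, 14, 15, 17, 20, -2, -5]
-25 < parent -20 at index 0, swap → [-25, -20, 10, -14, -18, 14, 15, 17, 20, -2, -5]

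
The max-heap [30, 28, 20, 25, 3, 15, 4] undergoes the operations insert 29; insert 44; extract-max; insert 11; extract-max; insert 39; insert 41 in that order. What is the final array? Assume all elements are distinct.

insert 29:
  append 29 at index 7 → [30, 28, 20, 25, 3, 15, 4, 29]
  29 > parent 25 at index 3, swap → [30, 28, 20, 29, 3, 15, 4, 25]
  29 > parent 28 at index 1, swap → [30, 29, 20, 28, 3, 15, 4, 25]
insert 44:
  append 44 at index 8 → [30, 29, 20, 28, 3, 15, 4, 25, 44]
  44 > parent 28 at index 3, swap → [30, 29, 20, 44, 3, 15, 4, 25, 28]
  44 > parent 29 at index 1, swap → [30, 44, 20, 29, 3, 15, 4, 25, 28]
  44 > parent 30 at index 0, swap → [44, 30, 20, 29, 3, 15, 4, 25, 28]
extract-max → returns 44:
  remove root 44; move last element 28 to root → [28, 30, 20, 29, 3, 15, 4, 25]
  28 vs larger child 30 at index 1, swap → [30, 28, 20, 29, 3, 15, 4, 25]
  28 vs larger child 29 at index 3, swap → [30, 29, 20, 28, 3, 15, 4, 25]
insert 11:
  append 11 at index 8 → [30, 29, 20, 28, 3, 15, 4, 25, 11] (no swap needed)
extract-max → returns 30:
  remove root 30; move last element 11 to root → [11, 29, 20, 28, 3, 15, 4, 25]
  11 vs larger child 29 at index 1, swap → [29, 11, 20, 28, 3, 15, 4, 25]
  11 vs larger child 28 at index 3, swap → [29, 28, 20, 11, 3, 15, 4, 25]
  11 vs only child 25 at index 7, swap → [29, 28, 20, 25, 3, 15, 4, 11]
insert 39:
  append 39 at index 8 → [29, 28, 20, 25, 3, 15, 4, 11, 39]
  39 > parent 25 at index 3, swap → [29, 28, 20, 39, 3, 15, 4, 11, 25]
  39 > parent 28 at index 1, swap → [29, 39, 20, 28, 3, 15, 4, 11, 25]
  39 > parent 29 at index 0, swap → [39, 29, 20, 28, 3, 15, 4, 11, 25]
insert 41:
  append 41 at index 9 → [39, 29, 20, 28, 3, 15, 4, 11, 25, 41]
  41 > parent 3 at index 4, swap → [39, 29, 20, 28, 41, 15, 4, 11, 25, 3]
  41 > parent 29 at index 1, swap → [39, 41, 20, 28, 29, 15, 4, 11, 25, 3]
  41 > parent 39 at index 0, swap → [41, 39, 20, 28, 29, 15, 4, 11, 25, 3]

[41, 39, 20, 28, 29, 15, 4, 11, 25, 3]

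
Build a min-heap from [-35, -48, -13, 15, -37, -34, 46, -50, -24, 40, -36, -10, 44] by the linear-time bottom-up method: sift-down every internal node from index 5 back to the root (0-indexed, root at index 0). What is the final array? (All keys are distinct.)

sift down from index 5: already satisfies heap property
sift down from index 4: already satisfies heap property
sift down from index 3:
  15 vs smaller child -50 at index 7, swap → [-35, -48, -13, -50, -37, -34, 46, 15, -24, 40, -36, -10, 44]
sift down from index 2:
  -13 vs smaller child -34 at index 5, swap → [-35, -48, -34, -50, -37, -13, 46, 15, -24, 40, -36, -10, 44]
sift down from index 1:
  -48 vs smaller child -50 at index 3, swap → [-35, -50, -34, -48, -37, -13, 46, 15, -24, 40, -36, -10, 44]
sift down from index 0:
  -35 vs smaller child -50 at index 1, swap → [-50, -35, -34, -48, -37, -13, 46, 15, -24, 40, -36, -10, 44]
  -35 vs smaller child -48 at index 3, swap → [-50, -48, -34, -35, -37, -13, 46, 15, -24, 40, -36, -10, 44]

[-50, -48, -34, -35, -37, -13, 46, 15, -24, 40, -36, -10, 44]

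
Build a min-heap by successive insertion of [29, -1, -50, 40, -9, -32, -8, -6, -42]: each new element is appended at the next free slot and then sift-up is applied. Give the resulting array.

[-50, -42, -32, -9, 29, -1, -8, 40, -6]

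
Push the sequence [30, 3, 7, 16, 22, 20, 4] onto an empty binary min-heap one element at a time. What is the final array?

Insert 30:
  append 30 at index 0 → [30] (no swap needed)
Insert 3:
  append 3 at index 1 → [30, 3]
  3 < parent 30 at index 0, swap → [3, 30]
Insert 7:
  append 7 at index 2 → [3, 30, 7] (no swap needed)
Insert 16:
  append 16 at index 3 → [3, 30, 7, 16]
  16 < parent 30 at index 1, swap → [3, 16, 7, 30]
Insert 22:
  append 22 at index 4 → [3, 16, 7, 30, 22] (no swap needed)
Insert 20:
  append 20 at index 5 → [3, 16, 7, 30, 22, 20] (no swap needed)
Insert 4:
  append 4 at index 6 → [3, 16, 7, 30, 22, 20, 4]
  4 < parent 7 at index 2, swap → [3, 16, 4, 30, 22, 20, 7]

[3, 16, 4, 30, 22, 20, 7]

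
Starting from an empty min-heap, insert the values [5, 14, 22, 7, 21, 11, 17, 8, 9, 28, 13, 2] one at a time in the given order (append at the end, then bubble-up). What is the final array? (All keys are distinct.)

Insert 5:
  append 5 at index 0 → [5] (no swap needed)
Insert 14:
  append 14 at index 1 → [5, 14] (no swap needed)
Insert 22:
  append 22 at index 2 → [5, 14, 22] (no swap needed)
Insert 7:
  append 7 at index 3 → [5, 14, 22, 7]
  7 < parent 14 at index 1, swap → [5, 7, 22, 14]
Insert 21:
  append 21 at index 4 → [5, 7, 22, 14, 21] (no swap needed)
Insert 11:
  append 11 at index 5 → [5, 7, 22, 14, 21, 11]
  11 < parent 22 at index 2, swap → [5, 7, 11, 14, 21, 22]
Insert 17:
  append 17 at index 6 → [5, 7, 11, 14, 21, 22, 17] (no swap needed)
Insert 8:
  append 8 at index 7 → [5, 7, 11, 14, 21, 22, 17, 8]
  8 < parent 14 at index 3, swap → [5, 7, 11, 8, 21, 22, 17, 14]
Insert 9:
  append 9 at index 8 → [5, 7, 11, 8, 21, 22, 17, 14, 9] (no swap needed)
Insert 28:
  append 28 at index 9 → [5, 7, 11, 8, 21, 22, 17, 14, 9, 28] (no swap needed)
Insert 13:
  append 13 at index 10 → [5, 7, 11, 8, 21, 22, 17, 14, 9, 28, 13]
  13 < parent 21 at index 4, swap → [5, 7, 11, 8, 13, 22, 17, 14, 9, 28, 21]
Insert 2:
  append 2 at index 11 → [5, 7, 11, 8, 13, 22, 17, 14, 9, 28, 21, 2]
  2 < parent 22 at index 5, swap → [5, 7, 11, 8, 13, 2, 17, 14, 9, 28, 21, 22]
  2 < parent 11 at index 2, swap → [5, 7, 2, 8, 13, 11, 17, 14, 9, 28, 21, 22]
  2 < parent 5 at index 0, swap → [2, 7, 5, 8, 13, 11, 17, 14, 9, 28, 21, 22]

[2, 7, 5, 8, 13, 11, 17, 14, 9, 28, 21, 22]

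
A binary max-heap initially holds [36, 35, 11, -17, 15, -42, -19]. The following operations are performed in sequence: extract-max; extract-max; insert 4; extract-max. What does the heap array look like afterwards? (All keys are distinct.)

[11, -17, 4, -42, -19]

extract-max → returns 36:
  remove root 36; move last element -19 to root → [-19, 35, 11, -17, 15, -42]
  -19 vs larger child 35 at index 1, swap → [35, -19, 11, -17, 15, -42]
  -19 vs larger child 15 at index 4, swap → [35, 15, 11, -17, -19, -42]
extract-max → returns 35:
  remove root 35; move last element -42 to root → [-42, 15, 11, -17, -19]
  -42 vs larger child 15 at index 1, swap → [15, -42, 11, -17, -19]
  -42 vs larger child -17 at index 3, swap → [15, -17, 11, -42, -19]
insert 4:
  append 4 at index 5 → [15, -17, 11, -42, -19, 4] (no swap needed)
extract-max → returns 15:
  remove root 15; move last element 4 to root → [4, -17, 11, -42, -19]
  4 vs larger child 11 at index 2, swap → [11, -17, 4, -42, -19]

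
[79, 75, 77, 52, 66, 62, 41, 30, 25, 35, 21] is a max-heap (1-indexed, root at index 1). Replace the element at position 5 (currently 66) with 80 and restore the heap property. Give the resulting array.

[80, 79, 77, 52, 75, 62, 41, 30, 25, 35, 21]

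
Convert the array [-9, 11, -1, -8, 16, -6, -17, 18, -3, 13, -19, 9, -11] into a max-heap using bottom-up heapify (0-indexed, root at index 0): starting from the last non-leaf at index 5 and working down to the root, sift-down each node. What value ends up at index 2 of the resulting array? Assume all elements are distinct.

9

sift down from index 5:
  -6 vs larger child 9 at index 11, swap → [-9, 11, -1, -8, 16, 9, -17, 18, -3, 13, -19, -6, -11]
sift down from index 4: already satisfies heap property
sift down from index 3:
  -8 vs larger child 18 at index 7, swap → [-9, 11, -1, 18, 16, 9, -17, -8, -3, 13, -19, -6, -11]
sift down from index 2:
  -1 vs larger child 9 at index 5, swap → [-9, 11, 9, 18, 16, -1, -17, -8, -3, 13, -19, -6, -11]
sift down from index 1:
  11 vs larger child 18 at index 3, swap → [-9, 18, 9, 11, 16, -1, -17, -8, -3, 13, -19, -6, -11]
sift down from index 0:
  -9 vs larger child 18 at index 1, swap → [18, -9, 9, 11, 16, -1, -17, -8, -3, 13, -19, -6, -11]
  -9 vs larger child 16 at index 4, swap → [18, 16, 9, 11, -9, -1, -17, -8, -3, 13, -19, -6, -11]
  -9 vs larger child 13 at index 9, swap → [18, 16, 9, 11, 13, -1, -17, -8, -3, -9, -19, -6, -11]
resulting array: [18, 16, 9, 11, 13, -1, -17, -8, -3, -9, -19, -6, -11]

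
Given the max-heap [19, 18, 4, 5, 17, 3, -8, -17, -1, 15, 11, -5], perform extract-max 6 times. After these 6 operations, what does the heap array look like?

extract-max #1 returns 19:
  remove root 19; move last element -5 to root → [-5, 18, 4, 5, 17, 3, -8, -17, -1, 15, 11]
  -5 vs larger child 18 at index 1, swap → [18, -5, 4, 5, 17, 3, -8, -17, -1, 15, 11]
  -5 vs larger child 17 at index 4, swap → [18, 17, 4, 5, -5, 3, -8, -17, -1, 15, 11]
  -5 vs larger child 15 at index 9, swap → [18, 17, 4, 5, 15, 3, -8, -17, -1, -5, 11]
extract-max #2 returns 18:
  remove root 18; move last element 11 to root → [11, 17, 4, 5, 15, 3, -8, -17, -1, -5]
  11 vs larger child 17 at index 1, swap → [17, 11, 4, 5, 15, 3, -8, -17, -1, -5]
  11 vs larger child 15 at index 4, swap → [17, 15, 4, 5, 11, 3, -8, -17, -1, -5]
extract-max #3 returns 17:
  remove root 17; move last element -5 to root → [-5, 15, 4, 5, 11, 3, -8, -17, -1]
  -5 vs larger child 15 at index 1, swap → [15, -5, 4, 5, 11, 3, -8, -17, -1]
  -5 vs larger child 11 at index 4, swap → [15, 11, 4, 5, -5, 3, -8, -17, -1]
extract-max #4 returns 15:
  remove root 15; move last element -1 to root → [-1, 11, 4, 5, -5, 3, -8, -17]
  -1 vs larger child 11 at index 1, swap → [11, -1, 4, 5, -5, 3, -8, -17]
  -1 vs larger child 5 at index 3, swap → [11, 5, 4, -1, -5, 3, -8, -17]
extract-max #5 returns 11:
  remove root 11; move last element -17 to root → [-17, 5, 4, -1, -5, 3, -8]
  -17 vs larger child 5 at index 1, swap → [5, -17, 4, -1, -5, 3, -8]
  -17 vs larger child -1 at index 3, swap → [5, -1, 4, -17, -5, 3, -8]
extract-max #6 returns 5:
  remove root 5; move last element -8 to root → [-8, -1, 4, -17, -5, 3]
  -8 vs larger child 4 at index 2, swap → [4, -1, -8, -17, -5, 3]
  -8 vs only child 3 at index 5, swap → [4, -1, 3, -17, -5, -8]

[4, -1, 3, -17, -5, -8]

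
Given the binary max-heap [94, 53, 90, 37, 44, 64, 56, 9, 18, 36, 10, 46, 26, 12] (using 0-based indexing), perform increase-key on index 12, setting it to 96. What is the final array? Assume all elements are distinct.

[96, 53, 94, 37, 44, 90, 56, 9, 18, 36, 10, 46, 64, 12]

set index 12 from 26 to 96 → [94, 53, 90, 37, 44, 64, 56, 9, 18, 36, 10, 46, 96, 12]
96 > parent 64 at index 5, swap → [94, 53, 90, 37, 44, 96, 56, 9, 18, 36, 10, 46, 64, 12]
96 > parent 90 at index 2, swap → [94, 53, 96, 37, 44, 90, 56, 9, 18, 36, 10, 46, 64, 12]
96 > parent 94 at index 0, swap → [96, 53, 94, 37, 44, 90, 56, 9, 18, 36, 10, 46, 64, 12]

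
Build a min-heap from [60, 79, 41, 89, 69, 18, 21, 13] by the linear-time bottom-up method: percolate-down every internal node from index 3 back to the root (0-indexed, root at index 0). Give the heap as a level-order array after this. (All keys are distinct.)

sift down from index 3:
  89 vs only child 13 at index 7, swap → [60, 79, 41, 13, 69, 18, 21, 89]
sift down from index 2:
  41 vs smaller child 18 at index 5, swap → [60, 79, 18, 13, 69, 41, 21, 89]
sift down from index 1:
  79 vs smaller child 13 at index 3, swap → [60, 13, 18, 79, 69, 41, 21, 89]
sift down from index 0:
  60 vs smaller child 13 at index 1, swap → [13, 60, 18, 79, 69, 41, 21, 89]

[13, 60, 18, 79, 69, 41, 21, 89]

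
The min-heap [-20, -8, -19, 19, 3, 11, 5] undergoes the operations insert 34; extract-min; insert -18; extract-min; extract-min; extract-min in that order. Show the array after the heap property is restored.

insert 34:
  append 34 at index 7 → [-20, -8, -19, 19, 3, 11, 5, 34] (no swap needed)
extract-min → returns -20:
  remove root -20; move last element 34 to root → [34, -8, -19, 19, 3, 11, 5]
  34 vs smaller child -19 at index 2, swap → [-19, -8, 34, 19, 3, 11, 5]
  34 vs smaller child 5 at index 6, swap → [-19, -8, 5, 19, 3, 11, 34]
insert -18:
  append -18 at index 7 → [-19, -8, 5, 19, 3, 11, 34, -18]
  -18 < parent 19 at index 3, swap → [-19, -8, 5, -18, 3, 11, 34, 19]
  -18 < parent -8 at index 1, swap → [-19, -18, 5, -8, 3, 11, 34, 19]
extract-min → returns -19:
  remove root -19; move last element 19 to root → [19, -18, 5, -8, 3, 11, 34]
  19 vs smaller child -18 at index 1, swap → [-18, 19, 5, -8, 3, 11, 34]
  19 vs smaller child -8 at index 3, swap → [-18, -8, 5, 19, 3, 11, 34]
extract-min → returns -18:
  remove root -18; move last element 34 to root → [34, -8, 5, 19, 3, 11]
  34 vs smaller child -8 at index 1, swap → [-8, 34, 5, 19, 3, 11]
  34 vs smaller child 3 at index 4, swap → [-8, 3, 5, 19, 34, 11]
extract-min → returns -8:
  remove root -8; move last element 11 to root → [11, 3, 5, 19, 34]
  11 vs smaller child 3 at index 1, swap → [3, 11, 5, 19, 34]

[3, 11, 5, 19, 34]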